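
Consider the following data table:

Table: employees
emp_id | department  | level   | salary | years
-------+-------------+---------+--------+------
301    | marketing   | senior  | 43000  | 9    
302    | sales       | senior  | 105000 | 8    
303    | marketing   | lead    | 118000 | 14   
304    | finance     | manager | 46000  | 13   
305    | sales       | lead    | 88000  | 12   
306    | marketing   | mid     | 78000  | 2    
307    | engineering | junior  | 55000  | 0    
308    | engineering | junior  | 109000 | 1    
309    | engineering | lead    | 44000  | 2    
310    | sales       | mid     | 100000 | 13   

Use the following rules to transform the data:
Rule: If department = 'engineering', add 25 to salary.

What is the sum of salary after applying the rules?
786075

Step 1: Count records where department = 'engineering': 3
Step 2: Total bonus added: 3 × 25 = 75
Step 3: Original sum of salary: 786000
Step 4: Final sum = 786000 + 75 = 786075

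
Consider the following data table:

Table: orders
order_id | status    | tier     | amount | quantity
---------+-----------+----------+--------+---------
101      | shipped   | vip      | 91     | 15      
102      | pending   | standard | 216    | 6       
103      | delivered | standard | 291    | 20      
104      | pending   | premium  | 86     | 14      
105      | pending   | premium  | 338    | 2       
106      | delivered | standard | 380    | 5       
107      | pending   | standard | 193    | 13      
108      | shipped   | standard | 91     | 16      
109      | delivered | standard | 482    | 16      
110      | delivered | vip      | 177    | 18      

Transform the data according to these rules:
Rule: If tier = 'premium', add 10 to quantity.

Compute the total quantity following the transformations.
145

Step 1: Count records where tier = 'premium': 2
Step 2: Total bonus added: 2 × 10 = 20
Step 3: Original sum of quantity: 125
Step 4: Final sum = 125 + 20 = 145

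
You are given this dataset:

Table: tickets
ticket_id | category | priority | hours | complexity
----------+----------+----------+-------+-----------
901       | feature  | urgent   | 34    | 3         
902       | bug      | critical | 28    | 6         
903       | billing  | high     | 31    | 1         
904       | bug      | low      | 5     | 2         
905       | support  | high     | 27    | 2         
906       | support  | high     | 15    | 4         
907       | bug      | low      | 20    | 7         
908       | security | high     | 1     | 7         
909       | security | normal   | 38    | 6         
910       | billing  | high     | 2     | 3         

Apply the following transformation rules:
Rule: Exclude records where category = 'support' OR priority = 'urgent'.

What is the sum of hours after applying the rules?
125

Step 1: Find records where category = 'support' OR priority = 'urgent'
Step 2: 3 records match, summing to 76
Step 3: Original sum: 201
Step 4: Remaining sum = 201 - 76 = 125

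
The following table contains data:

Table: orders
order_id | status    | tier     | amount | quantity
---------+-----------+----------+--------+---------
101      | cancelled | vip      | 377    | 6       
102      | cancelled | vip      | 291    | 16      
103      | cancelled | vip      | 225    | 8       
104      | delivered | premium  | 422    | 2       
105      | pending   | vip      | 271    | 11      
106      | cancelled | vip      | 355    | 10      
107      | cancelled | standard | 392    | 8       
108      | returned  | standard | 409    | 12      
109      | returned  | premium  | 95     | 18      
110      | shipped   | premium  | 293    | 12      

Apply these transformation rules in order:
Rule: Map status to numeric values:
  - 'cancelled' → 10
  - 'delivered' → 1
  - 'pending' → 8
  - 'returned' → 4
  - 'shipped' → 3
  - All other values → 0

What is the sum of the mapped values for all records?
70

Step 1: Apply mapping to each record
Step 2: Count by status:
  'cancelled': 5 records × 10 = 50
  'delivered': 1 records × 1 = 1
  'pending': 1 records × 8 = 8
  'returned': 2 records × 4 = 8
  'shipped': 1 records × 3 = 3
Step 3: Sum all mapped values = 70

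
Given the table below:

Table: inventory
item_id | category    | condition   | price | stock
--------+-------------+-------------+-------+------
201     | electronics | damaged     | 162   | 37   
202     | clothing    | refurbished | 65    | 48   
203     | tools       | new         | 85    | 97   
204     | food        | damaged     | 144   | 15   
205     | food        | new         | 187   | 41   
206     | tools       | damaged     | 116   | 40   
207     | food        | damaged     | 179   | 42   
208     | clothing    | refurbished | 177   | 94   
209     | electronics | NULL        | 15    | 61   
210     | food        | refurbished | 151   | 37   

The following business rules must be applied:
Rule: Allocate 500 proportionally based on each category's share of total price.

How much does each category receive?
clothing: 94.46, electronics: 69.09, food: 258.0, tools: 78.45

Step 1: Calculate total price = 1281
Step 2: Calculate each category's proportion:
  clothing: 242/1281 = 18.89% → 94.46
  electronics: 177/1281 = 13.82% → 69.09
  food: 661/1281 = 51.60% → 258.0
  tools: 201/1281 = 15.69% → 78.45
Step 3: Verify: sum of allocations ≈ 500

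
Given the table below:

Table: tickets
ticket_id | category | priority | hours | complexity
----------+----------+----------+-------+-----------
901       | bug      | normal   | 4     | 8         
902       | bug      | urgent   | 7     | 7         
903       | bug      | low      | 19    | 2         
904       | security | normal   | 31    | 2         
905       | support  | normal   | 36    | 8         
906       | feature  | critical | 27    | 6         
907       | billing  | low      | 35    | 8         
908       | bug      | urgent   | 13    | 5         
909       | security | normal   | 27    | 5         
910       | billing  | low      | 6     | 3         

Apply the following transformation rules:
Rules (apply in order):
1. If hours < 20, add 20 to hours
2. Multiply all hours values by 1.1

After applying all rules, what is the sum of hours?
335.5

Step 1: Apply Rule 1 - Add 20 to records with hours < 20
  - 5 records affected: 49 + (5 × 20) = 149
  - Unaffected records: 156
  - Sum after Rule 1: 305
Step 2: Apply Rule 2 - Multiply all by 1.1
  - 305 × 1.1 = 335.5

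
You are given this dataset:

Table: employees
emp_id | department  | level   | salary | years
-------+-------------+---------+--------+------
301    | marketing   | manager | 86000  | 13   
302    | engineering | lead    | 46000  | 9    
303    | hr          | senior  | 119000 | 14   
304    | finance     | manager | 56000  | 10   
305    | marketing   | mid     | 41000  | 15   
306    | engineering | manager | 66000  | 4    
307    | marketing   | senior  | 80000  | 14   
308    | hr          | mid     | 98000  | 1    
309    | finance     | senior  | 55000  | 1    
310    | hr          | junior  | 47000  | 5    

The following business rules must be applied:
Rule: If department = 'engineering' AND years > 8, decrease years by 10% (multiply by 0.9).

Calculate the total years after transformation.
85.1

Step 1: Find records where department = 'engineering' AND years > 8
Step 2: 1 records match, summing to 9
Step 3: After multiplier: 9 × 0.9 = 8.1
Step 4: Unaffected records sum: 77
Step 5: Final sum = 8.1 + 77 = 85.1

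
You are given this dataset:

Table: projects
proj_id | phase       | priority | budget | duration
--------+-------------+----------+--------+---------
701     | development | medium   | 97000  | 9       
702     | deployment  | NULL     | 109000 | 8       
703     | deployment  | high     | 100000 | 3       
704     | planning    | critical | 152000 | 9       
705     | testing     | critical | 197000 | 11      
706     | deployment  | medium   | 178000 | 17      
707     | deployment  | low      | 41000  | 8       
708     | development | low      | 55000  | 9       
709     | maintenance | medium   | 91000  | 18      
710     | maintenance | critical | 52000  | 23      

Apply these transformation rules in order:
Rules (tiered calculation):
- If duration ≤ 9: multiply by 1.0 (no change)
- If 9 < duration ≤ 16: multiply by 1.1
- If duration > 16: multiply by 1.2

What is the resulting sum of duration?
127.7

Step 1: Tier 1 (duration ≤ 9): 6 records, sum = 46 × 1.0 = 46.0
Step 2: Tier 2 (9 < duration ≤ 16): 1 records, sum = 11 × 1.1 = 12.1
Step 3: Tier 3 (duration > 16): 3 records, sum = 58 × 1.2 = 69.6
Step 4: Final sum = 46.0 + 12.1 + 69.6 = 127.7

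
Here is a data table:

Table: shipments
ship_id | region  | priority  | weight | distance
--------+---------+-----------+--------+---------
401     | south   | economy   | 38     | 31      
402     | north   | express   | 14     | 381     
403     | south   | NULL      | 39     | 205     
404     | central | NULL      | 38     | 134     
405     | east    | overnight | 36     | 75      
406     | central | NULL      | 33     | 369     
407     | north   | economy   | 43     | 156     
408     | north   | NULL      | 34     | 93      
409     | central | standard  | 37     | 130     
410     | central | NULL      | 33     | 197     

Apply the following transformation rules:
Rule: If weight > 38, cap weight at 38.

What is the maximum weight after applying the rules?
38

Step 1: Original maximum weight = 43
Step 2: Apply cap at 38
Step 3: 2 records had weight > 38 and were capped
Step 4: Maximum after transformation = 38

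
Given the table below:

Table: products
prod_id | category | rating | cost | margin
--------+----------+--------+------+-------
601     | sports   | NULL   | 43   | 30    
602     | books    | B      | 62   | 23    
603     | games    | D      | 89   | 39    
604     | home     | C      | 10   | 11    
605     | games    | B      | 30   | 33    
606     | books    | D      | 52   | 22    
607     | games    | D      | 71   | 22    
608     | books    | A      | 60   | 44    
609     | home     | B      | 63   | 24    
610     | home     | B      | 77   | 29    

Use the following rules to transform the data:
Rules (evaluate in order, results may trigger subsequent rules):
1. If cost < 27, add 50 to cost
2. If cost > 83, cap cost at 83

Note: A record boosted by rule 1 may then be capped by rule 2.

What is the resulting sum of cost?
601

Step 1: Apply rule 1 to records with cost < 27
  - 1 records get bonus of 50
  - Of these, 0 records then exceed 83 and get capped
Step 2: Apply rule 2 to records with cost > 83
  - 1 records (original) are capped
Step 3: Calculate final sum = 601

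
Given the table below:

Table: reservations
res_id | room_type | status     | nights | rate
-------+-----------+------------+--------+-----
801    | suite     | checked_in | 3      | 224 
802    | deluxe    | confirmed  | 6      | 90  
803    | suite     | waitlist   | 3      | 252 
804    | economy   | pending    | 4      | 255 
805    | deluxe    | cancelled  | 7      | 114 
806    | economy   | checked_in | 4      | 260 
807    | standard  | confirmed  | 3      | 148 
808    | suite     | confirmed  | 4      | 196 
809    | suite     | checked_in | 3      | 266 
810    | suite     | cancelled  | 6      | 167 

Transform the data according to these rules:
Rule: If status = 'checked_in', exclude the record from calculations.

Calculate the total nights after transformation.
33

Step 1: Identify records where status = 'checked_in'
Step 2: The excluded records sum to 10
Step 3: Original total nights = 43
Step 4: Remaining total = 43 - 10 = 33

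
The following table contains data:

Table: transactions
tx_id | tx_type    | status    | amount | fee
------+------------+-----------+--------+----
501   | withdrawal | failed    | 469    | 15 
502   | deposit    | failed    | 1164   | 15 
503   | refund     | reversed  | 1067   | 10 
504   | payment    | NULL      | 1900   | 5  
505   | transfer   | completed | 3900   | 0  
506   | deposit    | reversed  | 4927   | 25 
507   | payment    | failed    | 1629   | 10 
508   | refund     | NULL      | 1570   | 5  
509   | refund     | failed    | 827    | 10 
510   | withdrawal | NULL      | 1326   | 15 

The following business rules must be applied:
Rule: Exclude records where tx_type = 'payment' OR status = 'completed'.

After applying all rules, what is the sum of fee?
95

Step 1: Find records where tx_type = 'payment' OR status = 'completed'
Step 2: 3 records match, summing to 15
Step 3: Original sum: 110
Step 4: Remaining sum = 110 - 15 = 95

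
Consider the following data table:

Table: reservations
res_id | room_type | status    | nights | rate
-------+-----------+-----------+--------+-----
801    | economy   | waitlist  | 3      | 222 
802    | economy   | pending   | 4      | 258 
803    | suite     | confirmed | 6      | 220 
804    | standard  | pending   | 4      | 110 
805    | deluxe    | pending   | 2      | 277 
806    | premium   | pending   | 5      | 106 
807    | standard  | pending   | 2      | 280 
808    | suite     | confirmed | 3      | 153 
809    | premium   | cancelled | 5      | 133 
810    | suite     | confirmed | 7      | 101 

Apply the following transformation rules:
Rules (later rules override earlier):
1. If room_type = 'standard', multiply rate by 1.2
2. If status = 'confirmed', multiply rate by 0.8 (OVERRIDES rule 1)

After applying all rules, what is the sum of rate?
1843.2

Step 1: Rule 2 takes priority for records with status = 'confirmed'
  - 3 records: 474 × 0.8 = 379.2
Step 2: Rule 1 applies to remaining records with room_type = 'standard'
  - 2 records: 390 × 1.2 = 468.0
Step 3: Other records unchanged: 996
Step 4: Final sum = 379.2 + 468.0 + 996 = 1843.2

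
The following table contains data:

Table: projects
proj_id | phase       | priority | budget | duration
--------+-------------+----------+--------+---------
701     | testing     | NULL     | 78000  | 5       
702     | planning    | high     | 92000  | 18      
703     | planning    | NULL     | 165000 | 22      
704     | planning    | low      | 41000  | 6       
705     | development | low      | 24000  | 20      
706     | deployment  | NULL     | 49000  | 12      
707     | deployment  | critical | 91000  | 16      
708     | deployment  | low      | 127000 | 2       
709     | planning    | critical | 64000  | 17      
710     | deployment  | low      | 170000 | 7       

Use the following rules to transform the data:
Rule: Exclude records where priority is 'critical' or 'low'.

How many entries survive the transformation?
4

Step 1: Count records to exclude
  - 2 (critical) + 4 (low) = 6 records
Step 2: Total records: 10
Step 3: Remaining = 10 - 6 = 4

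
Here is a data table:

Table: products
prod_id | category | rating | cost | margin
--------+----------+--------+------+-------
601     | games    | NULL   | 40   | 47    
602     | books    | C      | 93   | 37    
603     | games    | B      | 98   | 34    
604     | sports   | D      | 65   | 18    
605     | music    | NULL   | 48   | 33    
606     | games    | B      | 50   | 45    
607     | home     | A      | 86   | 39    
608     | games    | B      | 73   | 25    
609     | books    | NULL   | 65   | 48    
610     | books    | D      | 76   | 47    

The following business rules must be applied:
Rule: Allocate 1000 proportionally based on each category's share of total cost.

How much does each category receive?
books: 337.18, games: 376.08, home: 123.92, music: 69.16, sports: 93.66

Step 1: Calculate total cost = 694
Step 2: Calculate each category's proportion:
  books: 234/694 = 33.72% → 337.18
  games: 261/694 = 37.61% → 376.08
  home: 86/694 = 12.39% → 123.92
  music: 48/694 = 6.92% → 69.16
  sports: 65/694 = 9.37% → 93.66
Step 3: Verify: sum of allocations ≈ 1000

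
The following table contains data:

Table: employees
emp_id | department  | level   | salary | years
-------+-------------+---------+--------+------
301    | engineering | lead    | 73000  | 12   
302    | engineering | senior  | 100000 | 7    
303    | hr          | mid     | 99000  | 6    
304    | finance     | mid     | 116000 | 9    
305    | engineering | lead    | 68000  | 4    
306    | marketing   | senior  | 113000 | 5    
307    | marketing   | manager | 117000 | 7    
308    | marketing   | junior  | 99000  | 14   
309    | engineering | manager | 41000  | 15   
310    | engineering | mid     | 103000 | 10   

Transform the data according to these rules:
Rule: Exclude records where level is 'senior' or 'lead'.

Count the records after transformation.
6

Step 1: Count records to exclude
  - 2 (senior) + 2 (lead) = 4 records
Step 2: Total records: 10
Step 3: Remaining = 10 - 4 = 6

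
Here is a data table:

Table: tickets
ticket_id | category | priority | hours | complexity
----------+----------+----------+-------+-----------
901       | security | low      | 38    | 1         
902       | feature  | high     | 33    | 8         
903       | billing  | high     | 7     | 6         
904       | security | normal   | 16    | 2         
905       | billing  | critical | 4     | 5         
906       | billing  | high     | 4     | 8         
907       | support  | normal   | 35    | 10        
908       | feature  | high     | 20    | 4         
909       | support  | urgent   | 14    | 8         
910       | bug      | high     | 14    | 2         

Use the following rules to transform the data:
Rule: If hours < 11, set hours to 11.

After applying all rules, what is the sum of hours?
203

Step 1: 3 records have hours < 11
Step 2: These records originally summed to 15
Step 3: After setting to minimum: 3 × 11 = 33
Step 4: Unaffected records sum: 170
Step 5: Final sum = 33 + 170 = 203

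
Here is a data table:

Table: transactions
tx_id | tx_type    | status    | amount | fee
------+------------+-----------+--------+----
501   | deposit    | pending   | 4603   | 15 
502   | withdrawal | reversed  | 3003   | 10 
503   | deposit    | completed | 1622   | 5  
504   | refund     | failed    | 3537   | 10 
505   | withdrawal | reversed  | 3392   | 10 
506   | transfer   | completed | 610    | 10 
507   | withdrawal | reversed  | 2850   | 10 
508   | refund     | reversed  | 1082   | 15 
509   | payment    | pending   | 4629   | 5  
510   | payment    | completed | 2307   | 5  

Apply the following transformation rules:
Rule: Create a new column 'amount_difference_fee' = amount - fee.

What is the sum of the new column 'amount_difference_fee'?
27540

Step 1: For each record, compute amount - fee
Example calculations:
  4603 - 15 = 4588
  3003 - 10 = 2993
  1622 - 5 = 1617
  ...
Step 2: Sum all derived values
Step 3: Total = 27540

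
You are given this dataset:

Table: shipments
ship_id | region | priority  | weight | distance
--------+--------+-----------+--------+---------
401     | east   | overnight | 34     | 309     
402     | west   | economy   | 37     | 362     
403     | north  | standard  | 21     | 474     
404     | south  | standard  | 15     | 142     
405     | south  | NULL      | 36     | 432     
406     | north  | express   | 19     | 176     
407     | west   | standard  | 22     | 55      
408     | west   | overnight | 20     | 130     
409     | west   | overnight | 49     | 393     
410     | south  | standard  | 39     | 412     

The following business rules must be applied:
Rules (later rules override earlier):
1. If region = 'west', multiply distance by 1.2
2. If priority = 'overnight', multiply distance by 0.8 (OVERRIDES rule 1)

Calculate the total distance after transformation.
2802.0

Step 1: Rule 2 takes priority for records with priority = 'overnight'
  - 3 records: 832 × 0.8 = 665.6
Step 2: Rule 1 applies to remaining records with region = 'west'
  - 2 records: 417 × 1.2 = 500.4
Step 3: Other records unchanged: 1636
Step 4: Final sum = 665.6 + 500.4 + 1636 = 2802.0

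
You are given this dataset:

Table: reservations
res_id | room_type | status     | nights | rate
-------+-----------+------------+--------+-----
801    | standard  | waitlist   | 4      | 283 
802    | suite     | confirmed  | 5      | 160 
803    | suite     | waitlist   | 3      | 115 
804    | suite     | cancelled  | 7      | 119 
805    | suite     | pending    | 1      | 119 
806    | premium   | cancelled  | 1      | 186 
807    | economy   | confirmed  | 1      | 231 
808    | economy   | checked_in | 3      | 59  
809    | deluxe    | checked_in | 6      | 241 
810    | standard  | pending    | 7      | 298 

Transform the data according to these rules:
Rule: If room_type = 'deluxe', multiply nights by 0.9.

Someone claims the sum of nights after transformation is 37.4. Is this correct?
Yes, the result is correct.

Step 1: Calculate the correct sum after transformation
Step 2: Apply multiplier 0.9 to records where room_type = 'deluxe'
Step 3: Correct result = 37.4
Step 4: Claimed result = 37.4
Step 5: 37.4 = 37.4 ✓
Conclusion: The claimed result is correct.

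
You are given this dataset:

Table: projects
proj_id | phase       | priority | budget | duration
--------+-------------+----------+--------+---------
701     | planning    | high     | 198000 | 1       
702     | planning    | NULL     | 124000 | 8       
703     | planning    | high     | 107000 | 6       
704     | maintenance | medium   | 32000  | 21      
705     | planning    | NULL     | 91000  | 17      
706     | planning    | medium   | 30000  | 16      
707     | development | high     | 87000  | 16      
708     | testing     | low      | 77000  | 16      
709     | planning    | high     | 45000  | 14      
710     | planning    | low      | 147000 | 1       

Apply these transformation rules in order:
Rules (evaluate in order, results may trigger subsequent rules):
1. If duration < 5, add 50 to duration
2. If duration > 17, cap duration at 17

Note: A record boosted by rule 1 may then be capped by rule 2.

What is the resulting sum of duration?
144

Step 1: Apply rule 1 to records with duration < 5
  - 2 records get bonus of 50
  - Of these, 2 records then exceed 17 and get capped
Step 2: Apply rule 2 to records with duration > 17
  - 1 records (original) are capped
Step 3: Calculate final sum = 144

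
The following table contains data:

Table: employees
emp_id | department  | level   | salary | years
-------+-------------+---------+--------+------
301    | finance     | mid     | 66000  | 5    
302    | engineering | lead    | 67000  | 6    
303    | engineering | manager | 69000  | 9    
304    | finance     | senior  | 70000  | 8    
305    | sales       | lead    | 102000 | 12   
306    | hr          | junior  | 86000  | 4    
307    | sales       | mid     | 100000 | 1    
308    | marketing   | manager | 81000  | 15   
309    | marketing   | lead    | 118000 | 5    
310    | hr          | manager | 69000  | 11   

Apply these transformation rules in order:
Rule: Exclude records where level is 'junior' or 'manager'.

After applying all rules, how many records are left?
6

Step 1: Count records to exclude
  - 1 (junior) + 3 (manager) = 4 records
Step 2: Total records: 10
Step 3: Remaining = 10 - 4 = 6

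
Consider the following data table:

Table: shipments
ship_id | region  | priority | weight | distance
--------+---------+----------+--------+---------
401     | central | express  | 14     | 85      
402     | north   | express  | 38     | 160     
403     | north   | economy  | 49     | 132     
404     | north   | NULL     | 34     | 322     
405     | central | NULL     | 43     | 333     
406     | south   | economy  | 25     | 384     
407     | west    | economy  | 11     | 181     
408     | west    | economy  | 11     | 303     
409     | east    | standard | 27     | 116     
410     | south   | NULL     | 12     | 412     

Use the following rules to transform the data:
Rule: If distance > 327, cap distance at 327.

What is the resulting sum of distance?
2280

Step 1: 3 records have distance > 327
Step 2: These records originally summed to 1129
Step 3: After capping: 3 × 327 = 981
Step 4: Unaffected records sum: 1299
Step 5: Final sum = 981 + 1299 = 2280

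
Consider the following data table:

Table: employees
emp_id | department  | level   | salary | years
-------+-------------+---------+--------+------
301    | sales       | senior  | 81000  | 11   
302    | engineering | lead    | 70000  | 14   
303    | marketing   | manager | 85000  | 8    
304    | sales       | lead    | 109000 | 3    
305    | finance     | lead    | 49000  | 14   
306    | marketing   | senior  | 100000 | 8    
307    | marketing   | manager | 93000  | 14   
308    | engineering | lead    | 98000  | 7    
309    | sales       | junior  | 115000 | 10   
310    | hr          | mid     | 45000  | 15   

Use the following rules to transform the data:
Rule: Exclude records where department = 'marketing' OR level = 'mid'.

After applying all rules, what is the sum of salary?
522000

Step 1: Find records where department = 'marketing' OR level = 'mid'
Step 2: 4 records match, summing to 323000
Step 3: Original sum: 845000
Step 4: Remaining sum = 845000 - 323000 = 522000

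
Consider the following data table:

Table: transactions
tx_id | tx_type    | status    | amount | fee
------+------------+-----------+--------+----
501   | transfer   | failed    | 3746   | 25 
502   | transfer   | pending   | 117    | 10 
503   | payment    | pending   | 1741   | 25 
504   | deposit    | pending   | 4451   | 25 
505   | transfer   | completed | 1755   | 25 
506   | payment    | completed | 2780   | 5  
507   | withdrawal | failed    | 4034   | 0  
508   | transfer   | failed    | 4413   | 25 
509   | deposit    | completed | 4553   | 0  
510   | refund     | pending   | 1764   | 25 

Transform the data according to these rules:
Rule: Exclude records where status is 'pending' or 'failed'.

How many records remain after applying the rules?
3

Step 1: Count records to exclude
  - 4 (pending) + 3 (failed) = 7 records
Step 2: Total records: 10
Step 3: Remaining = 10 - 7 = 3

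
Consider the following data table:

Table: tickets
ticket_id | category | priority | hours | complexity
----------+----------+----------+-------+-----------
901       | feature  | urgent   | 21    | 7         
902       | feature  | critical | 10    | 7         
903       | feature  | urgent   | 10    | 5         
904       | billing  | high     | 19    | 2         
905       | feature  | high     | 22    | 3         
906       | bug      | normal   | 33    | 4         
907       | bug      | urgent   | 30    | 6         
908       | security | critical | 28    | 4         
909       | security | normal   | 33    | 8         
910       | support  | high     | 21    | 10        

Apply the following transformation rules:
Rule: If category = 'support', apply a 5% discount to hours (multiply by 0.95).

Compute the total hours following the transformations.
225.95

Step 1: Records with category = 'support' have total hours = 21
Step 2: Apply multiplier: 21 × 0.95 = 19.95
Step 3: Other records total: 206
Step 4: Final sum = 19.95 + 206 = 225.95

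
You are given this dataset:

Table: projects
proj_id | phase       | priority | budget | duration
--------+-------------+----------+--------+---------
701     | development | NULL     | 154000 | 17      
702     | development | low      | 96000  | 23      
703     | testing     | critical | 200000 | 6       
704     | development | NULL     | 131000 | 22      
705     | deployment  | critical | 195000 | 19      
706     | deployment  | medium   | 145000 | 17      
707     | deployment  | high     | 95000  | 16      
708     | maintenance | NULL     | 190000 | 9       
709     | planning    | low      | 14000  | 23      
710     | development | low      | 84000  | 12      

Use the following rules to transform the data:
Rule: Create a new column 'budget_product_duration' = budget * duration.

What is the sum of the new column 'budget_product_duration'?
19638000

Step 1: For each record, compute budget * duration
Example calculations:
  154000 * 17 = 2618000
  96000 * 23 = 2208000
  200000 * 6 = 1200000
  ...
Step 2: Sum all derived values
Step 3: Total = 19638000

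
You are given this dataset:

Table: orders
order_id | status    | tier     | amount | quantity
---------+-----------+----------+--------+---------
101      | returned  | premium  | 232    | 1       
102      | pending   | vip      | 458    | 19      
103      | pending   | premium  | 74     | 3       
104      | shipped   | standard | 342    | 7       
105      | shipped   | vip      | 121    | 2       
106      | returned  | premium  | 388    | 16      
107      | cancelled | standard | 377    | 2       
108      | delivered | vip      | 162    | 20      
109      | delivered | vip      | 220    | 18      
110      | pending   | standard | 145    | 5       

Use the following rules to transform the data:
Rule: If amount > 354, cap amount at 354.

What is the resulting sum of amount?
2358

Step 1: 3 records have amount > 354
Step 2: These records originally summed to 1223
Step 3: After capping: 3 × 354 = 1062
Step 4: Unaffected records sum: 1296
Step 5: Final sum = 1062 + 1296 = 2358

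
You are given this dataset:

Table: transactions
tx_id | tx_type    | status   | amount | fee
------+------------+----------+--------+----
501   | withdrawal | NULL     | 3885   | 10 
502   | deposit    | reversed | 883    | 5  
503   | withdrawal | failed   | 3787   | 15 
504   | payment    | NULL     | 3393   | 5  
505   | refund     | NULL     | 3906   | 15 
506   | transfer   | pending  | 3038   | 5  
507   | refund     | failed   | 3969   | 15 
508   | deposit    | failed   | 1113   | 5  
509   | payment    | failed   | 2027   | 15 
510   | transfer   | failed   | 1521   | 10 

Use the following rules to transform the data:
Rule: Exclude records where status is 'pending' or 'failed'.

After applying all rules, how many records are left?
4

Step 1: Count records to exclude
  - 1 (pending) + 5 (failed) = 6 records
Step 2: Total records: 10
Step 3: Remaining = 10 - 6 = 4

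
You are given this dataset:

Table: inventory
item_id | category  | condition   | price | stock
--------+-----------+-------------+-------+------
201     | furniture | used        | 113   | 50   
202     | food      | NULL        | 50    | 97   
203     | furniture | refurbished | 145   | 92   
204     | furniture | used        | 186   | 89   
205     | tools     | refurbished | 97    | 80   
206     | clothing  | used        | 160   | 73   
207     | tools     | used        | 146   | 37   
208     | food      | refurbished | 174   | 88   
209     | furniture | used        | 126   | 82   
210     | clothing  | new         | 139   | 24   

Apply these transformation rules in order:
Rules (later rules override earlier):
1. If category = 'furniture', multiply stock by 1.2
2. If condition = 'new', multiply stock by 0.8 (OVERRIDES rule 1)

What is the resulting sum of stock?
769.8

Step 1: Rule 2 takes priority for records with condition = 'new'
  - 1 records: 24 × 0.8 = 19.2
Step 2: Rule 1 applies to remaining records with category = 'furniture'
  - 4 records: 313 × 1.2 = 375.6
Step 3: Other records unchanged: 375
Step 4: Final sum = 19.2 + 375.6 + 375 = 769.8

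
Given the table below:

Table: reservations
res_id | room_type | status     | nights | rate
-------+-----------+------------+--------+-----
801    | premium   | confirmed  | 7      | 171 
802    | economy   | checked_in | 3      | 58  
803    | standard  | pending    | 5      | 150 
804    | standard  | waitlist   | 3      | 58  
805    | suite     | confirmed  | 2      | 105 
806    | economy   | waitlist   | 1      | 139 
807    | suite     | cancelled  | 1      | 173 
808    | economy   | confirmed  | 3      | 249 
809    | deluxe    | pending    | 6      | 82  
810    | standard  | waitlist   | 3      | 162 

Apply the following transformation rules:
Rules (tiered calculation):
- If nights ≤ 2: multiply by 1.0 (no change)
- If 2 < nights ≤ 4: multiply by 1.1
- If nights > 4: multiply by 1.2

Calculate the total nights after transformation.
38.8

Step 1: Tier 1 (nights ≤ 2): 3 records, sum = 4 × 1.0 = 4.0
Step 2: Tier 2 (2 < nights ≤ 4): 4 records, sum = 12 × 1.1 = 13.2
Step 3: Tier 3 (nights > 4): 3 records, sum = 18 × 1.2 = 21.6
Step 4: Final sum = 4.0 + 13.2 + 21.6 = 38.8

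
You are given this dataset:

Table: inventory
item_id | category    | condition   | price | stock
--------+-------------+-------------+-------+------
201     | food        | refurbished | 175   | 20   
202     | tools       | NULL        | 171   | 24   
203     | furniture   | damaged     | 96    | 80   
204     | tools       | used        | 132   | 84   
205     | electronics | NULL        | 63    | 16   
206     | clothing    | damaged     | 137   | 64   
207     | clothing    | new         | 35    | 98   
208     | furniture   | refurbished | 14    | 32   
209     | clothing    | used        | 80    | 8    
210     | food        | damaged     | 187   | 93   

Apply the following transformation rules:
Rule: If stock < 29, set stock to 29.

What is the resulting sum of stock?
567

Step 1: 4 records have stock < 29
Step 2: These records originally summed to 68
Step 3: After setting to minimum: 4 × 29 = 116
Step 4: Unaffected records sum: 451
Step 5: Final sum = 116 + 451 = 567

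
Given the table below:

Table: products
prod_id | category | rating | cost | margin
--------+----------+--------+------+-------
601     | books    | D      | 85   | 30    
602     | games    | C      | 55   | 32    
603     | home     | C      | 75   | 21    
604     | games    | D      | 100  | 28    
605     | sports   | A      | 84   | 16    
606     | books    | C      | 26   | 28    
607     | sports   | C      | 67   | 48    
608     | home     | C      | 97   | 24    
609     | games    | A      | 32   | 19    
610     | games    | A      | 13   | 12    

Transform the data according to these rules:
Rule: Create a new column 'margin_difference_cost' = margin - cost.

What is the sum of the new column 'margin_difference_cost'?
-376

Step 1: For each record, compute margin - cost
Example calculations:
  30 - 85 = -55
  32 - 55 = -23
  21 - 75 = -54
  ...
Step 2: Sum all derived values
Step 3: Total = -376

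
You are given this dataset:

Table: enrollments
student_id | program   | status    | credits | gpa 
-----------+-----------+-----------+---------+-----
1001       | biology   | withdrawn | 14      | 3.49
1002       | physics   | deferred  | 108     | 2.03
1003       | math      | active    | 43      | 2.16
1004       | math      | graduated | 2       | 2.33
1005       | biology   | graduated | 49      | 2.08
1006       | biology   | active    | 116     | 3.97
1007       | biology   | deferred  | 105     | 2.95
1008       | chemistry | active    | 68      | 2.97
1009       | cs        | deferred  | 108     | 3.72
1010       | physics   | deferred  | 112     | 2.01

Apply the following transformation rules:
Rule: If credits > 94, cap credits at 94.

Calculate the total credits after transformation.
646

Step 1: 5 records have credits > 94
Step 2: These records originally summed to 549
Step 3: After capping: 5 × 94 = 470
Step 4: Unaffected records sum: 176
Step 5: Final sum = 470 + 176 = 646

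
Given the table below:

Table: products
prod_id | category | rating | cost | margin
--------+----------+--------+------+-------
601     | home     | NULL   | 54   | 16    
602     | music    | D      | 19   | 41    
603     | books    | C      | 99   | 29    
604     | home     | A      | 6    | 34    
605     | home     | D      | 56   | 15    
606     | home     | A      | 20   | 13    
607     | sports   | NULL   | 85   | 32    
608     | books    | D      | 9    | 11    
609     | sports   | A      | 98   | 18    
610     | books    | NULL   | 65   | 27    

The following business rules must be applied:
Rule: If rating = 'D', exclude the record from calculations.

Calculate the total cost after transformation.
427

Step 1: Identify records where rating = 'D'
Step 2: The excluded records sum to 84
Step 3: Original total cost = 511
Step 4: Remaining total = 511 - 84 = 427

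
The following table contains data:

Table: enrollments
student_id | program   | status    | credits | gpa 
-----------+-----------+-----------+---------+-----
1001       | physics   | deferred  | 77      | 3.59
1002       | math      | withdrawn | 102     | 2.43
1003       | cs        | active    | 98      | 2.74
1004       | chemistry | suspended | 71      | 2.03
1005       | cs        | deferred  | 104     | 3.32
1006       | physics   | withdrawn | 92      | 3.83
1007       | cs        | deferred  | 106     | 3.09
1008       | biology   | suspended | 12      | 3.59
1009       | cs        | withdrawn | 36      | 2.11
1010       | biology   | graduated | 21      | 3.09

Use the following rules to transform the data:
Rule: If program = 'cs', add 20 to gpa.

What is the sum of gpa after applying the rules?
109.82

Step 1: Count records where program = 'cs': 4
Step 2: Total bonus added: 4 × 20 = 80
Step 3: Original sum of gpa: 29.82
Step 4: Final sum = 29.82 + 80 = 109.82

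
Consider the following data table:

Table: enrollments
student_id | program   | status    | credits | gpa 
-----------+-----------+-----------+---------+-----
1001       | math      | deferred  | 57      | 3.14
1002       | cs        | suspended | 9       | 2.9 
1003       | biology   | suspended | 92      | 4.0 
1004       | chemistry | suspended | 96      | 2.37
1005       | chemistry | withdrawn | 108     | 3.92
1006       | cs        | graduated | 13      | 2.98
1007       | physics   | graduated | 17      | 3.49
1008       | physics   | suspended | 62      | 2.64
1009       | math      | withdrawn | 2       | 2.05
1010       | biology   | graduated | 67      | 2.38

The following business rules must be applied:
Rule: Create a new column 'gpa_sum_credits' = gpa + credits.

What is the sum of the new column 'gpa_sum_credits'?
552.87

Step 1: For each record, compute gpa + credits
Example calculations:
  3.14 + 57 = 60.14
  2.9 + 9 = 11.9
  4.0 + 92 = 96.0
  ...
Step 2: Sum all derived values
Step 3: Total = 552.87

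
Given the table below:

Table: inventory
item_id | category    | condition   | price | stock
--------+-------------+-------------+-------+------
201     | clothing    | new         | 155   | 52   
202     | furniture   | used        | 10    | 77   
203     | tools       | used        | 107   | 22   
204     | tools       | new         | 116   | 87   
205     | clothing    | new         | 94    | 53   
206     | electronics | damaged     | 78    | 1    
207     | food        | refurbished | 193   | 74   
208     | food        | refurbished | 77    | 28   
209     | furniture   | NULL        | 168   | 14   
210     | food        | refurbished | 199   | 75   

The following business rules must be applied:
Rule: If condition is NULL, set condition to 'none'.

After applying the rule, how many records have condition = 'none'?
1

Step 1: Count records where condition IS NULL
Step 2: Found 1 records with NULL condition
Step 3: These records will have condition set to 'none'
Step 4: Records already having condition = 'none': 0
Step 5: Answer: 1 + 0 = 1 records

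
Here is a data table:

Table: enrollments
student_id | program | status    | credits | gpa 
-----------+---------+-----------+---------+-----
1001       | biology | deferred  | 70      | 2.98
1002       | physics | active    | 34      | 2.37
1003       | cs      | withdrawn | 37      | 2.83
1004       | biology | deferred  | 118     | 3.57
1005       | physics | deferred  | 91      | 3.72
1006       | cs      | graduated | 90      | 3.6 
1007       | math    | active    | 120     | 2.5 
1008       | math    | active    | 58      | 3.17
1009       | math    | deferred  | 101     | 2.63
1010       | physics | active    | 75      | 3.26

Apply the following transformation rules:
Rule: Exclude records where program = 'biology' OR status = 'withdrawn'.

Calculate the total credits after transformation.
569

Step 1: Find records where program = 'biology' OR status = 'withdrawn'
Step 2: 3 records match, summing to 225
Step 3: Original sum: 794
Step 4: Remaining sum = 794 - 225 = 569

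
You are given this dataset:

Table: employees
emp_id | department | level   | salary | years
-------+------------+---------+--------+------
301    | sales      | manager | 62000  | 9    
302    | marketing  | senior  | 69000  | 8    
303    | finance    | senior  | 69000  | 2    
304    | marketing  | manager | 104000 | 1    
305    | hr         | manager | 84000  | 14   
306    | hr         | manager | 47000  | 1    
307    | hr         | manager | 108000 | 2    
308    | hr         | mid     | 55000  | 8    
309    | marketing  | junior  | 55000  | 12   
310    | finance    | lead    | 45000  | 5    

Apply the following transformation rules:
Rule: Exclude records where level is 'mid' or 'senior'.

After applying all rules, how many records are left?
7

Step 1: Count records to exclude
  - 1 (mid) + 2 (senior) = 3 records
Step 2: Total records: 10
Step 3: Remaining = 10 - 3 = 7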